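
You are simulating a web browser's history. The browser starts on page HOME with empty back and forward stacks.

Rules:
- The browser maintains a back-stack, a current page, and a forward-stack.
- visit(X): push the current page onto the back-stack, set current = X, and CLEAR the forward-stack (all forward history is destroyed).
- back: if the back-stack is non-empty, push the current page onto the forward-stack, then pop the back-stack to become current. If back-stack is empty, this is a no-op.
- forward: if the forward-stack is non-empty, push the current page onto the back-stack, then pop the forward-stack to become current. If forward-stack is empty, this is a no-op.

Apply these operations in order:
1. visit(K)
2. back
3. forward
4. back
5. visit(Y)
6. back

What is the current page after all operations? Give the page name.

After 1 (visit(K)): cur=K back=1 fwd=0
After 2 (back): cur=HOME back=0 fwd=1
After 3 (forward): cur=K back=1 fwd=0
After 4 (back): cur=HOME back=0 fwd=1
After 5 (visit(Y)): cur=Y back=1 fwd=0
After 6 (back): cur=HOME back=0 fwd=1

Answer: HOME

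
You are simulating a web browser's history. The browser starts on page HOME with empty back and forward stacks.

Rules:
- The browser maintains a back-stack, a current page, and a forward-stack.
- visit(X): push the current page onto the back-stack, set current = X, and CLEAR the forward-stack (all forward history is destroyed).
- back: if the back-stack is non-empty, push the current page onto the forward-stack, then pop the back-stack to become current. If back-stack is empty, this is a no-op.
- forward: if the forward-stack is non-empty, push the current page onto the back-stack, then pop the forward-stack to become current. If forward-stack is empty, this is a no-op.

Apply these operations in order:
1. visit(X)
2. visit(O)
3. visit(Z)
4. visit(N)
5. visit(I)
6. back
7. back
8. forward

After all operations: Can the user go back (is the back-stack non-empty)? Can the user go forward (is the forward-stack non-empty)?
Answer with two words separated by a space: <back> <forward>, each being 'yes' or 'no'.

After 1 (visit(X)): cur=X back=1 fwd=0
After 2 (visit(O)): cur=O back=2 fwd=0
After 3 (visit(Z)): cur=Z back=3 fwd=0
After 4 (visit(N)): cur=N back=4 fwd=0
After 5 (visit(I)): cur=I back=5 fwd=0
After 6 (back): cur=N back=4 fwd=1
After 7 (back): cur=Z back=3 fwd=2
After 8 (forward): cur=N back=4 fwd=1

Answer: yes yes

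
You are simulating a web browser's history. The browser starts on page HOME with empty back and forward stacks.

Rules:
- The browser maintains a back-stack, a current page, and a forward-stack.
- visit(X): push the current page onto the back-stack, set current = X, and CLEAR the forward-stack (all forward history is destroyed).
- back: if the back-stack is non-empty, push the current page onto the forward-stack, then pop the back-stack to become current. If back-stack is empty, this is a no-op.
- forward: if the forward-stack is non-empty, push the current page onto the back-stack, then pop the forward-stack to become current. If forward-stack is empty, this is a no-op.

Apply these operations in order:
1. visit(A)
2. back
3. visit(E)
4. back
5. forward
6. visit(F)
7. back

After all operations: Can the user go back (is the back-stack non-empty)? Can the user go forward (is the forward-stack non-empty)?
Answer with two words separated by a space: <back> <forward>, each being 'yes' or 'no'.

Answer: yes yes

Derivation:
After 1 (visit(A)): cur=A back=1 fwd=0
After 2 (back): cur=HOME back=0 fwd=1
After 3 (visit(E)): cur=E back=1 fwd=0
After 4 (back): cur=HOME back=0 fwd=1
After 5 (forward): cur=E back=1 fwd=0
After 6 (visit(F)): cur=F back=2 fwd=0
After 7 (back): cur=E back=1 fwd=1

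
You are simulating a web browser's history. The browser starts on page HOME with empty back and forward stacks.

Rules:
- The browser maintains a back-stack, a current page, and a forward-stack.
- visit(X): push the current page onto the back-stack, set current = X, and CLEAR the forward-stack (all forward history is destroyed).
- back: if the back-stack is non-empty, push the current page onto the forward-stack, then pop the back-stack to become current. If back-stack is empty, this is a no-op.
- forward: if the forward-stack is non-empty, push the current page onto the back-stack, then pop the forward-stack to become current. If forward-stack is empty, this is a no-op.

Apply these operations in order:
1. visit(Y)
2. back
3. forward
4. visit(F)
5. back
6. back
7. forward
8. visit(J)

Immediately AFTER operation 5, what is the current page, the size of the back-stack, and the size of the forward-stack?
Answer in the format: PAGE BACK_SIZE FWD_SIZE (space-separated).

After 1 (visit(Y)): cur=Y back=1 fwd=0
After 2 (back): cur=HOME back=0 fwd=1
After 3 (forward): cur=Y back=1 fwd=0
After 4 (visit(F)): cur=F back=2 fwd=0
After 5 (back): cur=Y back=1 fwd=1

Y 1 1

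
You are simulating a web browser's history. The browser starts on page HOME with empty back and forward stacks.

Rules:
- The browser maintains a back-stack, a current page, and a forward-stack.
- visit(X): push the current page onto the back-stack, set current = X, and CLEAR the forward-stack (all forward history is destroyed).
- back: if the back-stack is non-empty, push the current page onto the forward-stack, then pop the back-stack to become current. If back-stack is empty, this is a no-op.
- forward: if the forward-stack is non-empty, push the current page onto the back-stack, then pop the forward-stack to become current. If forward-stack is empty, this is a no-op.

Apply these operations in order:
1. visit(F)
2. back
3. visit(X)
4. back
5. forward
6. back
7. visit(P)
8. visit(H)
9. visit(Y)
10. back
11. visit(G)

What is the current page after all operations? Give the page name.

After 1 (visit(F)): cur=F back=1 fwd=0
After 2 (back): cur=HOME back=0 fwd=1
After 3 (visit(X)): cur=X back=1 fwd=0
After 4 (back): cur=HOME back=0 fwd=1
After 5 (forward): cur=X back=1 fwd=0
After 6 (back): cur=HOME back=0 fwd=1
After 7 (visit(P)): cur=P back=1 fwd=0
After 8 (visit(H)): cur=H back=2 fwd=0
After 9 (visit(Y)): cur=Y back=3 fwd=0
After 10 (back): cur=H back=2 fwd=1
After 11 (visit(G)): cur=G back=3 fwd=0

Answer: G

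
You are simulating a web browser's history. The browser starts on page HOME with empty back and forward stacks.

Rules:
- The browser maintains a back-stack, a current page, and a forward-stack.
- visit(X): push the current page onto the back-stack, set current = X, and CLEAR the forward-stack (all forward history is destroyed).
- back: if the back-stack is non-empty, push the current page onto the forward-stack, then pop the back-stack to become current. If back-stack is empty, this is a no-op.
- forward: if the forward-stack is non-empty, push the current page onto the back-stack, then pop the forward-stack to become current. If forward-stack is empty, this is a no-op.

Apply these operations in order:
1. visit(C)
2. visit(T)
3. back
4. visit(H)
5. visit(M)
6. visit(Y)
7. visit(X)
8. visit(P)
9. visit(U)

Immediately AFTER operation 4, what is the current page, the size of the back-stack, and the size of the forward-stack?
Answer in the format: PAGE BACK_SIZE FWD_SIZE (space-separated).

After 1 (visit(C)): cur=C back=1 fwd=0
After 2 (visit(T)): cur=T back=2 fwd=0
After 3 (back): cur=C back=1 fwd=1
After 4 (visit(H)): cur=H back=2 fwd=0

H 2 0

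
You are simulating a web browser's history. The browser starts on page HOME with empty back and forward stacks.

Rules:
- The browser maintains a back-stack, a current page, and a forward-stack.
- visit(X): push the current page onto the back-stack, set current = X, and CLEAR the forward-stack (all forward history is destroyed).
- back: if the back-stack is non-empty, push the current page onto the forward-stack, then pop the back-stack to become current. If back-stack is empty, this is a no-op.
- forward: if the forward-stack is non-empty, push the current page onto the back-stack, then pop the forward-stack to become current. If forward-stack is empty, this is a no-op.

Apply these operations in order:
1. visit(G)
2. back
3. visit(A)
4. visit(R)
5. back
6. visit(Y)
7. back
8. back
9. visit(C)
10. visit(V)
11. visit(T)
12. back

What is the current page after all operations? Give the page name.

Answer: V

Derivation:
After 1 (visit(G)): cur=G back=1 fwd=0
After 2 (back): cur=HOME back=0 fwd=1
After 3 (visit(A)): cur=A back=1 fwd=0
After 4 (visit(R)): cur=R back=2 fwd=0
After 5 (back): cur=A back=1 fwd=1
After 6 (visit(Y)): cur=Y back=2 fwd=0
After 7 (back): cur=A back=1 fwd=1
After 8 (back): cur=HOME back=0 fwd=2
After 9 (visit(C)): cur=C back=1 fwd=0
After 10 (visit(V)): cur=V back=2 fwd=0
After 11 (visit(T)): cur=T back=3 fwd=0
After 12 (back): cur=V back=2 fwd=1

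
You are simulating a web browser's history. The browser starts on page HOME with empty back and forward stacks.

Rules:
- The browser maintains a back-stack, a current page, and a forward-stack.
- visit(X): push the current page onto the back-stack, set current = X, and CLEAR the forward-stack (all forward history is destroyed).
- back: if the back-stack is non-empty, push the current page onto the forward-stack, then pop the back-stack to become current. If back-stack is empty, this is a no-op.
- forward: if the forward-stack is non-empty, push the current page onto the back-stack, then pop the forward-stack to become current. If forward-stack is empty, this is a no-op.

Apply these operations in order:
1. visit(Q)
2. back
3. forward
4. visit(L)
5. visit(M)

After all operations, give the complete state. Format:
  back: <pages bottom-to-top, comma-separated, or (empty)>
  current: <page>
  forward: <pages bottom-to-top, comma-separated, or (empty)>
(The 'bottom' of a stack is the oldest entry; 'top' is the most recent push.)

After 1 (visit(Q)): cur=Q back=1 fwd=0
After 2 (back): cur=HOME back=0 fwd=1
After 3 (forward): cur=Q back=1 fwd=0
After 4 (visit(L)): cur=L back=2 fwd=0
After 5 (visit(M)): cur=M back=3 fwd=0

Answer: back: HOME,Q,L
current: M
forward: (empty)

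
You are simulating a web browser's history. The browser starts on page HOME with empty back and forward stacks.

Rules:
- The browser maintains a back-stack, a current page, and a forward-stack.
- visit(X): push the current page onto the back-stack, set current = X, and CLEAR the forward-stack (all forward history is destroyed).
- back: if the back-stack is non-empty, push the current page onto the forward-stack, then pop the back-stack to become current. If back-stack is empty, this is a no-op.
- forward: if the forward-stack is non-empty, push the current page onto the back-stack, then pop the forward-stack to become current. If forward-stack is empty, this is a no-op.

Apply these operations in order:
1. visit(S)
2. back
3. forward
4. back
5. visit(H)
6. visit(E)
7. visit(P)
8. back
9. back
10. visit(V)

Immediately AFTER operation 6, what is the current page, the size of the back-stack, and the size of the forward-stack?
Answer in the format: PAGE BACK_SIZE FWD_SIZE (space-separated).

After 1 (visit(S)): cur=S back=1 fwd=0
After 2 (back): cur=HOME back=0 fwd=1
After 3 (forward): cur=S back=1 fwd=0
After 4 (back): cur=HOME back=0 fwd=1
After 5 (visit(H)): cur=H back=1 fwd=0
After 6 (visit(E)): cur=E back=2 fwd=0

E 2 0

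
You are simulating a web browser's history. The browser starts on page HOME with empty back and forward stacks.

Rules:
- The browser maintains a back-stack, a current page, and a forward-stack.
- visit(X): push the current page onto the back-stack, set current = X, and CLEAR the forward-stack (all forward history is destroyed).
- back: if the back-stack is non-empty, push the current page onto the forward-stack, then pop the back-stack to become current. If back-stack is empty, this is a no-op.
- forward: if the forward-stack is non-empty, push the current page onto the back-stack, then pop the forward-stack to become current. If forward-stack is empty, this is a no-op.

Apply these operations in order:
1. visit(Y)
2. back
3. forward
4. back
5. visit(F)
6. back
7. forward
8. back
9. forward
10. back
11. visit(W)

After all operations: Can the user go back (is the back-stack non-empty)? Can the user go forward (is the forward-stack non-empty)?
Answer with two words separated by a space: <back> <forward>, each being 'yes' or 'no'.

Answer: yes no

Derivation:
After 1 (visit(Y)): cur=Y back=1 fwd=0
After 2 (back): cur=HOME back=0 fwd=1
After 3 (forward): cur=Y back=1 fwd=0
After 4 (back): cur=HOME back=0 fwd=1
After 5 (visit(F)): cur=F back=1 fwd=0
After 6 (back): cur=HOME back=0 fwd=1
After 7 (forward): cur=F back=1 fwd=0
After 8 (back): cur=HOME back=0 fwd=1
After 9 (forward): cur=F back=1 fwd=0
After 10 (back): cur=HOME back=0 fwd=1
After 11 (visit(W)): cur=W back=1 fwd=0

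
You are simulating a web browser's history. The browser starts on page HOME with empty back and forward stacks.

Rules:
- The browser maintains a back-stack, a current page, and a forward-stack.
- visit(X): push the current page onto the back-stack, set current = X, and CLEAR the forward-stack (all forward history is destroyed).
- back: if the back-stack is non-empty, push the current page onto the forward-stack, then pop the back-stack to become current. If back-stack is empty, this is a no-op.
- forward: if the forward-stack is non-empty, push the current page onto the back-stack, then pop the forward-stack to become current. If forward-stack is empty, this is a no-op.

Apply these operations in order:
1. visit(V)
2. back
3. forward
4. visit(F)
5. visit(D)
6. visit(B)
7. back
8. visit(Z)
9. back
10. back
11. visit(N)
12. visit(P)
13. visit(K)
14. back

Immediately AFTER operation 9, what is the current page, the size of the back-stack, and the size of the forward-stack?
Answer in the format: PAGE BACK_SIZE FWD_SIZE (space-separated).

After 1 (visit(V)): cur=V back=1 fwd=0
After 2 (back): cur=HOME back=0 fwd=1
After 3 (forward): cur=V back=1 fwd=0
After 4 (visit(F)): cur=F back=2 fwd=0
After 5 (visit(D)): cur=D back=3 fwd=0
After 6 (visit(B)): cur=B back=4 fwd=0
After 7 (back): cur=D back=3 fwd=1
After 8 (visit(Z)): cur=Z back=4 fwd=0
After 9 (back): cur=D back=3 fwd=1

D 3 1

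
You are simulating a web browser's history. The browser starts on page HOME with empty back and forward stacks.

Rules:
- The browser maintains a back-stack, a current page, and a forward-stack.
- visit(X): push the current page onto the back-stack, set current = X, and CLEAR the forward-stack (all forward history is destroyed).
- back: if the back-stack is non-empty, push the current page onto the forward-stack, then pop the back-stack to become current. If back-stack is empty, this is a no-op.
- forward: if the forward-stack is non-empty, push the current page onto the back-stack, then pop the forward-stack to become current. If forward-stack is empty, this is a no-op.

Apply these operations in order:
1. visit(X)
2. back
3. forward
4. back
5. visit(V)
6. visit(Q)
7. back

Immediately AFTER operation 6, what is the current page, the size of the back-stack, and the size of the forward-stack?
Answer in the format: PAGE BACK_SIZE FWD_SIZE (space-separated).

After 1 (visit(X)): cur=X back=1 fwd=0
After 2 (back): cur=HOME back=0 fwd=1
After 3 (forward): cur=X back=1 fwd=0
After 4 (back): cur=HOME back=0 fwd=1
After 5 (visit(V)): cur=V back=1 fwd=0
After 6 (visit(Q)): cur=Q back=2 fwd=0

Q 2 0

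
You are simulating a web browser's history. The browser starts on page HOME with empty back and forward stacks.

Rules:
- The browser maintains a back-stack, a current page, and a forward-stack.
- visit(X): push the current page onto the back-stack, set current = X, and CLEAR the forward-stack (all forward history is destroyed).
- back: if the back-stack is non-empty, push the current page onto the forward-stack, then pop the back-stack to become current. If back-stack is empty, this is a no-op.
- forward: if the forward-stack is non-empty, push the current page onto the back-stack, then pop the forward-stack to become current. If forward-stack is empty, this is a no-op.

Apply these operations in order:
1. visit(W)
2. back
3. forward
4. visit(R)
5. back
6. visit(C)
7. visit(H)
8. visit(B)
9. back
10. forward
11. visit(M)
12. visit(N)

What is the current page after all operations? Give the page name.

Answer: N

Derivation:
After 1 (visit(W)): cur=W back=1 fwd=0
After 2 (back): cur=HOME back=0 fwd=1
After 3 (forward): cur=W back=1 fwd=0
After 4 (visit(R)): cur=R back=2 fwd=0
After 5 (back): cur=W back=1 fwd=1
After 6 (visit(C)): cur=C back=2 fwd=0
After 7 (visit(H)): cur=H back=3 fwd=0
After 8 (visit(B)): cur=B back=4 fwd=0
After 9 (back): cur=H back=3 fwd=1
After 10 (forward): cur=B back=4 fwd=0
After 11 (visit(M)): cur=M back=5 fwd=0
After 12 (visit(N)): cur=N back=6 fwd=0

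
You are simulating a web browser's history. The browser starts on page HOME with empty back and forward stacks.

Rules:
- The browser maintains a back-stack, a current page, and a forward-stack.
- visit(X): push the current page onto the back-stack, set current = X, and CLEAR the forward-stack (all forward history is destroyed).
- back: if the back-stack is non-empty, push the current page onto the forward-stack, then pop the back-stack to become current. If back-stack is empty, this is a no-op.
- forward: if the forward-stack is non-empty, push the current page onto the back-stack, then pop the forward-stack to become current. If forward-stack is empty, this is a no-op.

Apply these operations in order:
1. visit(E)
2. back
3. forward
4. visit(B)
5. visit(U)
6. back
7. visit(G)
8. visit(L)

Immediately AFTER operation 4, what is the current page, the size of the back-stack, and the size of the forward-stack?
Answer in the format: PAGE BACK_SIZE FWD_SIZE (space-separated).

After 1 (visit(E)): cur=E back=1 fwd=0
After 2 (back): cur=HOME back=0 fwd=1
After 3 (forward): cur=E back=1 fwd=0
After 4 (visit(B)): cur=B back=2 fwd=0

B 2 0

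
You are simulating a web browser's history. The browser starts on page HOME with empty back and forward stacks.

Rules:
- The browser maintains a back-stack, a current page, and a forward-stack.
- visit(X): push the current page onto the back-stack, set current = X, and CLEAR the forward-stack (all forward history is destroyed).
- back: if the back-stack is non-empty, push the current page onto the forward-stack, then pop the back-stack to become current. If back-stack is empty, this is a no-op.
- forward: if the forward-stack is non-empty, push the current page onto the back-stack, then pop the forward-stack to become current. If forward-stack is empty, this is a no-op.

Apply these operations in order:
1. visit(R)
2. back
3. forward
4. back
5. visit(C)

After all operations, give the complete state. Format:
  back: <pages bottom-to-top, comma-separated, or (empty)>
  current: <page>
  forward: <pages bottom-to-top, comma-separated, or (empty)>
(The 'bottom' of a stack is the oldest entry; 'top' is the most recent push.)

Answer: back: HOME
current: C
forward: (empty)

Derivation:
After 1 (visit(R)): cur=R back=1 fwd=0
After 2 (back): cur=HOME back=0 fwd=1
After 3 (forward): cur=R back=1 fwd=0
After 4 (back): cur=HOME back=0 fwd=1
After 5 (visit(C)): cur=C back=1 fwd=0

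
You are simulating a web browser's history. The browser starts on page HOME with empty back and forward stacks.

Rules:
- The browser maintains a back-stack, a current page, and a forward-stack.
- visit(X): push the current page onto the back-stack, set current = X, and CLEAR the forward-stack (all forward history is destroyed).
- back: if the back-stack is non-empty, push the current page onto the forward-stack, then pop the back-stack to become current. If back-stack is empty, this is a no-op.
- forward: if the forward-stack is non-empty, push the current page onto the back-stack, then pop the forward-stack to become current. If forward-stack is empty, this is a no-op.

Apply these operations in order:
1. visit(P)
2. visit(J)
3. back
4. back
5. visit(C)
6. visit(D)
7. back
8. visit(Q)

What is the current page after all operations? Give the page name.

Answer: Q

Derivation:
After 1 (visit(P)): cur=P back=1 fwd=0
After 2 (visit(J)): cur=J back=2 fwd=0
After 3 (back): cur=P back=1 fwd=1
After 4 (back): cur=HOME back=0 fwd=2
After 5 (visit(C)): cur=C back=1 fwd=0
After 6 (visit(D)): cur=D back=2 fwd=0
After 7 (back): cur=C back=1 fwd=1
After 8 (visit(Q)): cur=Q back=2 fwd=0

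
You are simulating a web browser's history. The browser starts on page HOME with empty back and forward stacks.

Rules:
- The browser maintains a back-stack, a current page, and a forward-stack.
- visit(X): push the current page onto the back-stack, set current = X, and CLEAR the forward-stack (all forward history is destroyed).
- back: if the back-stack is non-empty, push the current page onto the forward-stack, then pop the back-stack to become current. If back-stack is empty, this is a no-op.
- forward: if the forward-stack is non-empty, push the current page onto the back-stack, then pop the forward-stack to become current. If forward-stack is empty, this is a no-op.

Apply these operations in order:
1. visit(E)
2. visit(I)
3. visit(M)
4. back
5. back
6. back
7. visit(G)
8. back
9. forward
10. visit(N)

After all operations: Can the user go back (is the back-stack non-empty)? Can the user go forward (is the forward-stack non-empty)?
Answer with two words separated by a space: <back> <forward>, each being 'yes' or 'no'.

Answer: yes no

Derivation:
After 1 (visit(E)): cur=E back=1 fwd=0
After 2 (visit(I)): cur=I back=2 fwd=0
After 3 (visit(M)): cur=M back=3 fwd=0
After 4 (back): cur=I back=2 fwd=1
After 5 (back): cur=E back=1 fwd=2
After 6 (back): cur=HOME back=0 fwd=3
After 7 (visit(G)): cur=G back=1 fwd=0
After 8 (back): cur=HOME back=0 fwd=1
After 9 (forward): cur=G back=1 fwd=0
After 10 (visit(N)): cur=N back=2 fwd=0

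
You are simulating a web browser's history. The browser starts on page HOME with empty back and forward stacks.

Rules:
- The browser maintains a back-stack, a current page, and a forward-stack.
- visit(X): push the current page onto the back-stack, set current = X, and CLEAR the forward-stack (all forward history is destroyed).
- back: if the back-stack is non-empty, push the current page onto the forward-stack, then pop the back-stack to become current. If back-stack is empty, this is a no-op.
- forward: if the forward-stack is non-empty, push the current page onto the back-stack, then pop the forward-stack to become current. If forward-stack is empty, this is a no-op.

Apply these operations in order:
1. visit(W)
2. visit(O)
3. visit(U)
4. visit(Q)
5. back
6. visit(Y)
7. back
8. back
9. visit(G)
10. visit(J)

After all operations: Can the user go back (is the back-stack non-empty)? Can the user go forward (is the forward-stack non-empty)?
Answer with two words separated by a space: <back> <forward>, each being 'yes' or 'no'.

After 1 (visit(W)): cur=W back=1 fwd=0
After 2 (visit(O)): cur=O back=2 fwd=0
After 3 (visit(U)): cur=U back=3 fwd=0
After 4 (visit(Q)): cur=Q back=4 fwd=0
After 5 (back): cur=U back=3 fwd=1
After 6 (visit(Y)): cur=Y back=4 fwd=0
After 7 (back): cur=U back=3 fwd=1
After 8 (back): cur=O back=2 fwd=2
After 9 (visit(G)): cur=G back=3 fwd=0
After 10 (visit(J)): cur=J back=4 fwd=0

Answer: yes no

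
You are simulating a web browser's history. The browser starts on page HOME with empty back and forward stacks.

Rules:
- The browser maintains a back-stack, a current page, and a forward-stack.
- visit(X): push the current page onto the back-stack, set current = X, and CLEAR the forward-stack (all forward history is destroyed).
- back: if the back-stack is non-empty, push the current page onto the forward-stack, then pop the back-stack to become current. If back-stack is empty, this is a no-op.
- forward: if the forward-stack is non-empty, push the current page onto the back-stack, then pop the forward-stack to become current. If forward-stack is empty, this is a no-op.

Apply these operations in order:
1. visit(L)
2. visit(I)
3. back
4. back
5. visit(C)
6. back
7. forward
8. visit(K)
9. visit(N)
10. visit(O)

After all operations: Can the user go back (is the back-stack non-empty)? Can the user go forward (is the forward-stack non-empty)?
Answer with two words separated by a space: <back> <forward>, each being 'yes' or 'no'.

Answer: yes no

Derivation:
After 1 (visit(L)): cur=L back=1 fwd=0
After 2 (visit(I)): cur=I back=2 fwd=0
After 3 (back): cur=L back=1 fwd=1
After 4 (back): cur=HOME back=0 fwd=2
After 5 (visit(C)): cur=C back=1 fwd=0
After 6 (back): cur=HOME back=0 fwd=1
After 7 (forward): cur=C back=1 fwd=0
After 8 (visit(K)): cur=K back=2 fwd=0
After 9 (visit(N)): cur=N back=3 fwd=0
After 10 (visit(O)): cur=O back=4 fwd=0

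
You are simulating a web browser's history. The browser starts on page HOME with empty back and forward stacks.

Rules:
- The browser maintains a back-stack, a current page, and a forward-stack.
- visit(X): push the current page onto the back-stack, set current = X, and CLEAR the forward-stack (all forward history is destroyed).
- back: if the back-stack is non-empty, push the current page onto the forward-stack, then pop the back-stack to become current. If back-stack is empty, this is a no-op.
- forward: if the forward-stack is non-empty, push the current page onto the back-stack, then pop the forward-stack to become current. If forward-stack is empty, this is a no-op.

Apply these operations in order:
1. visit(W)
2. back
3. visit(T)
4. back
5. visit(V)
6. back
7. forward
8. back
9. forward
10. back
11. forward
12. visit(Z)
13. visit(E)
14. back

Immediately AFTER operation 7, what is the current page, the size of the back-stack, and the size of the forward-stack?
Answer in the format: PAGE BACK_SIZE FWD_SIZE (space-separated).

After 1 (visit(W)): cur=W back=1 fwd=0
After 2 (back): cur=HOME back=0 fwd=1
After 3 (visit(T)): cur=T back=1 fwd=0
After 4 (back): cur=HOME back=0 fwd=1
After 5 (visit(V)): cur=V back=1 fwd=0
After 6 (back): cur=HOME back=0 fwd=1
After 7 (forward): cur=V back=1 fwd=0

V 1 0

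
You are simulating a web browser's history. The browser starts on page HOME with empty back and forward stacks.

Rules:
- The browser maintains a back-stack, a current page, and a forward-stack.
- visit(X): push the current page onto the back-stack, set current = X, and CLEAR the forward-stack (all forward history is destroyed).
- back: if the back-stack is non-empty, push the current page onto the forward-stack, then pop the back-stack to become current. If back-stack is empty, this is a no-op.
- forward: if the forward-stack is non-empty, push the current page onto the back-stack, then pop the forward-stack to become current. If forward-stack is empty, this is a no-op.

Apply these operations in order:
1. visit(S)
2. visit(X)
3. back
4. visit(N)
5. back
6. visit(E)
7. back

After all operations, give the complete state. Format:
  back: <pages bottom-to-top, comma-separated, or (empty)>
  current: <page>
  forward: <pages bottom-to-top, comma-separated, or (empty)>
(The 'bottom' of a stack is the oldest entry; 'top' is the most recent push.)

After 1 (visit(S)): cur=S back=1 fwd=0
After 2 (visit(X)): cur=X back=2 fwd=0
After 3 (back): cur=S back=1 fwd=1
After 4 (visit(N)): cur=N back=2 fwd=0
After 5 (back): cur=S back=1 fwd=1
After 6 (visit(E)): cur=E back=2 fwd=0
After 7 (back): cur=S back=1 fwd=1

Answer: back: HOME
current: S
forward: E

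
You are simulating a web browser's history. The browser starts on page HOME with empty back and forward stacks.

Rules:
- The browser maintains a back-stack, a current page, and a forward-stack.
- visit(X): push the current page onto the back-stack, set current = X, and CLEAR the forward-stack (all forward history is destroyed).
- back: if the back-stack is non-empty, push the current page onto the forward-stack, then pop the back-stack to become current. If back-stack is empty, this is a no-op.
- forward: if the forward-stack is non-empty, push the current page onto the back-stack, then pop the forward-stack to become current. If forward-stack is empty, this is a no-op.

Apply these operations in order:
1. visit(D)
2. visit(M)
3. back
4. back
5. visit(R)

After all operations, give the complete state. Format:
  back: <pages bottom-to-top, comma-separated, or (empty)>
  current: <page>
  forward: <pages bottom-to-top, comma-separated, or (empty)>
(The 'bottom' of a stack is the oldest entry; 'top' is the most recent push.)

Answer: back: HOME
current: R
forward: (empty)

Derivation:
After 1 (visit(D)): cur=D back=1 fwd=0
After 2 (visit(M)): cur=M back=2 fwd=0
After 3 (back): cur=D back=1 fwd=1
After 4 (back): cur=HOME back=0 fwd=2
After 5 (visit(R)): cur=R back=1 fwd=0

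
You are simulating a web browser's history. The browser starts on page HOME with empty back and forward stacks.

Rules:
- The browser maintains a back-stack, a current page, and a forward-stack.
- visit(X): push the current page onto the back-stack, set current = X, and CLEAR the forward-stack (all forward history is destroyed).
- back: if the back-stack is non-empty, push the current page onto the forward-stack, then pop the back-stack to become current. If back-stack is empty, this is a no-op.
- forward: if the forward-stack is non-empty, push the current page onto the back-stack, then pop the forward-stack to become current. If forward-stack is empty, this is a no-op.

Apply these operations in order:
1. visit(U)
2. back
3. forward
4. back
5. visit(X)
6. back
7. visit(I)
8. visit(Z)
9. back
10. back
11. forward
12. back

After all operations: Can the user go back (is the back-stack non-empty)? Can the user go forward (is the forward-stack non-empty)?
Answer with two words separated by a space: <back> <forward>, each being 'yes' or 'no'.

Answer: no yes

Derivation:
After 1 (visit(U)): cur=U back=1 fwd=0
After 2 (back): cur=HOME back=0 fwd=1
After 3 (forward): cur=U back=1 fwd=0
After 4 (back): cur=HOME back=0 fwd=1
After 5 (visit(X)): cur=X back=1 fwd=0
After 6 (back): cur=HOME back=0 fwd=1
After 7 (visit(I)): cur=I back=1 fwd=0
After 8 (visit(Z)): cur=Z back=2 fwd=0
After 9 (back): cur=I back=1 fwd=1
After 10 (back): cur=HOME back=0 fwd=2
After 11 (forward): cur=I back=1 fwd=1
After 12 (back): cur=HOME back=0 fwd=2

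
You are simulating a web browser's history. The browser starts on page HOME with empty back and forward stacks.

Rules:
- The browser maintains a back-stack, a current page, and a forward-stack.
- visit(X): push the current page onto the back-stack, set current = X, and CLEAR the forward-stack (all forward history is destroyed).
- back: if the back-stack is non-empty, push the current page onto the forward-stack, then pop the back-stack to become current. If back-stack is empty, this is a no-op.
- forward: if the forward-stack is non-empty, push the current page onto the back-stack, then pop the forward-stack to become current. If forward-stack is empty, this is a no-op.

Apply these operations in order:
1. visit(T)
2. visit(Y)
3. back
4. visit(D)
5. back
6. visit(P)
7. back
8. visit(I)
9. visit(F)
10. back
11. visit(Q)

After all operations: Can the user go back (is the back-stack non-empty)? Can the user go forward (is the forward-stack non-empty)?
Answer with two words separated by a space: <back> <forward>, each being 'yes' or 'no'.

After 1 (visit(T)): cur=T back=1 fwd=0
After 2 (visit(Y)): cur=Y back=2 fwd=0
After 3 (back): cur=T back=1 fwd=1
After 4 (visit(D)): cur=D back=2 fwd=0
After 5 (back): cur=T back=1 fwd=1
After 6 (visit(P)): cur=P back=2 fwd=0
After 7 (back): cur=T back=1 fwd=1
After 8 (visit(I)): cur=I back=2 fwd=0
After 9 (visit(F)): cur=F back=3 fwd=0
After 10 (back): cur=I back=2 fwd=1
After 11 (visit(Q)): cur=Q back=3 fwd=0

Answer: yes no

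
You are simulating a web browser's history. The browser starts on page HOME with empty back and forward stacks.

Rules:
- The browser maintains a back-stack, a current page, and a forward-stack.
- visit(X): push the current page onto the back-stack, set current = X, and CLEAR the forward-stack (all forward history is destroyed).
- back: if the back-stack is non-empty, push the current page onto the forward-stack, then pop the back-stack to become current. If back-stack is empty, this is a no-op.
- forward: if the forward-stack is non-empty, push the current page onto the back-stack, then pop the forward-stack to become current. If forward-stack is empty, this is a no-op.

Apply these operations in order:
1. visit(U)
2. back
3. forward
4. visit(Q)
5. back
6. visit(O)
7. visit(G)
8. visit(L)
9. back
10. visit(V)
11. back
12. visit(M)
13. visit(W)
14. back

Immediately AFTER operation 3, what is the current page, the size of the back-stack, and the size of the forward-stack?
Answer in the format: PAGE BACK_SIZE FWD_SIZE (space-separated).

After 1 (visit(U)): cur=U back=1 fwd=0
After 2 (back): cur=HOME back=0 fwd=1
After 3 (forward): cur=U back=1 fwd=0

U 1 0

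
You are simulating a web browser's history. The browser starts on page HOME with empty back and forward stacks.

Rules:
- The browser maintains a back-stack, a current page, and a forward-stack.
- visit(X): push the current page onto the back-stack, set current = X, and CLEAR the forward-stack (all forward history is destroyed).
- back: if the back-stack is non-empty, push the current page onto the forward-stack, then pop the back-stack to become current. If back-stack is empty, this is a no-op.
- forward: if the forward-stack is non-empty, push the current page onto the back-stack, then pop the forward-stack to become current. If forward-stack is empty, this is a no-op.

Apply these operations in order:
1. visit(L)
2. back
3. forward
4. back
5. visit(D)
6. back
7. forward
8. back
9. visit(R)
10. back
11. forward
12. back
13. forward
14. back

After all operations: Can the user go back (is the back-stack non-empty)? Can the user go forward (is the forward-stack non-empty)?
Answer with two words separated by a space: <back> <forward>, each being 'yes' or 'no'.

After 1 (visit(L)): cur=L back=1 fwd=0
After 2 (back): cur=HOME back=0 fwd=1
After 3 (forward): cur=L back=1 fwd=0
After 4 (back): cur=HOME back=0 fwd=1
After 5 (visit(D)): cur=D back=1 fwd=0
After 6 (back): cur=HOME back=0 fwd=1
After 7 (forward): cur=D back=1 fwd=0
After 8 (back): cur=HOME back=0 fwd=1
After 9 (visit(R)): cur=R back=1 fwd=0
After 10 (back): cur=HOME back=0 fwd=1
After 11 (forward): cur=R back=1 fwd=0
After 12 (back): cur=HOME back=0 fwd=1
After 13 (forward): cur=R back=1 fwd=0
After 14 (back): cur=HOME back=0 fwd=1

Answer: no yes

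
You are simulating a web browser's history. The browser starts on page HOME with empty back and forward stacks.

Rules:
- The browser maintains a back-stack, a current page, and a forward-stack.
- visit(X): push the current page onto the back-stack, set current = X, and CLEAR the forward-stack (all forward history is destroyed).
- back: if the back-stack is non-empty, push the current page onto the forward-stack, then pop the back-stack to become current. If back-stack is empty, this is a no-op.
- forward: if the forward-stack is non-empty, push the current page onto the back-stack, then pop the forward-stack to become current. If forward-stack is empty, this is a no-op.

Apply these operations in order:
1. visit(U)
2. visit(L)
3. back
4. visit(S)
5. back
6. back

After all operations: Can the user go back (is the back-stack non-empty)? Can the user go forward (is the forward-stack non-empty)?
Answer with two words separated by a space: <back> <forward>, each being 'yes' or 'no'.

Answer: no yes

Derivation:
After 1 (visit(U)): cur=U back=1 fwd=0
After 2 (visit(L)): cur=L back=2 fwd=0
After 3 (back): cur=U back=1 fwd=1
After 4 (visit(S)): cur=S back=2 fwd=0
After 5 (back): cur=U back=1 fwd=1
After 6 (back): cur=HOME back=0 fwd=2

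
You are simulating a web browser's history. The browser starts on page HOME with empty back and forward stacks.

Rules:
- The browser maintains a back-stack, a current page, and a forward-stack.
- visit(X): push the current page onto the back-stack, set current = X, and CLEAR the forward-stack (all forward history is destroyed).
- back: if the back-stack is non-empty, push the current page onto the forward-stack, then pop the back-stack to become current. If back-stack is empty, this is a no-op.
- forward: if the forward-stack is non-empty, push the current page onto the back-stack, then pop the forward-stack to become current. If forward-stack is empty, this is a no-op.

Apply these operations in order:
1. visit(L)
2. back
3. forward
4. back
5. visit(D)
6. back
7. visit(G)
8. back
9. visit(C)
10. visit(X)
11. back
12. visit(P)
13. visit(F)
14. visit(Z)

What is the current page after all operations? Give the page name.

After 1 (visit(L)): cur=L back=1 fwd=0
After 2 (back): cur=HOME back=0 fwd=1
After 3 (forward): cur=L back=1 fwd=0
After 4 (back): cur=HOME back=0 fwd=1
After 5 (visit(D)): cur=D back=1 fwd=0
After 6 (back): cur=HOME back=0 fwd=1
After 7 (visit(G)): cur=G back=1 fwd=0
After 8 (back): cur=HOME back=0 fwd=1
After 9 (visit(C)): cur=C back=1 fwd=0
After 10 (visit(X)): cur=X back=2 fwd=0
After 11 (back): cur=C back=1 fwd=1
After 12 (visit(P)): cur=P back=2 fwd=0
After 13 (visit(F)): cur=F back=3 fwd=0
After 14 (visit(Z)): cur=Z back=4 fwd=0

Answer: Z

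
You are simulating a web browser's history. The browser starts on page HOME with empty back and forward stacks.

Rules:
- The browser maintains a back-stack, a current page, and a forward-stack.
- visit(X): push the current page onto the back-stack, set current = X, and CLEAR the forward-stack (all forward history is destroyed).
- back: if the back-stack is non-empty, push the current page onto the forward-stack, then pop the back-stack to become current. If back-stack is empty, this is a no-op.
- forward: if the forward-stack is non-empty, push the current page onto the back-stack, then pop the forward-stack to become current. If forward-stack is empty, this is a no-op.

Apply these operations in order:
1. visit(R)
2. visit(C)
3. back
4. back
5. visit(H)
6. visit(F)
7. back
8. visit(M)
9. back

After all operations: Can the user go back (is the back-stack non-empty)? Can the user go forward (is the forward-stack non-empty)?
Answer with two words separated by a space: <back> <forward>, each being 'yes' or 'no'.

Answer: yes yes

Derivation:
After 1 (visit(R)): cur=R back=1 fwd=0
After 2 (visit(C)): cur=C back=2 fwd=0
After 3 (back): cur=R back=1 fwd=1
After 4 (back): cur=HOME back=0 fwd=2
After 5 (visit(H)): cur=H back=1 fwd=0
After 6 (visit(F)): cur=F back=2 fwd=0
After 7 (back): cur=H back=1 fwd=1
After 8 (visit(M)): cur=M back=2 fwd=0
After 9 (back): cur=H back=1 fwd=1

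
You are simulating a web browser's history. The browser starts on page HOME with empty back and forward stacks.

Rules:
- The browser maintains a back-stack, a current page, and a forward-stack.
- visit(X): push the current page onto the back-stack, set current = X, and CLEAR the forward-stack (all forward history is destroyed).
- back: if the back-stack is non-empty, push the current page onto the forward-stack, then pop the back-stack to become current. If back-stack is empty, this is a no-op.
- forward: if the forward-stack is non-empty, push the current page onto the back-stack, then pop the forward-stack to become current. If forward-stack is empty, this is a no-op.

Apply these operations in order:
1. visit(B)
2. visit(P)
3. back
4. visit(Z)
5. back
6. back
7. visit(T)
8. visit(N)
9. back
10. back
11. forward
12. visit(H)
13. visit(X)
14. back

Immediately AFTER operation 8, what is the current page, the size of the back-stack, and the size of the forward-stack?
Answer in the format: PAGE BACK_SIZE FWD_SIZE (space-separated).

After 1 (visit(B)): cur=B back=1 fwd=0
After 2 (visit(P)): cur=P back=2 fwd=0
After 3 (back): cur=B back=1 fwd=1
After 4 (visit(Z)): cur=Z back=2 fwd=0
After 5 (back): cur=B back=1 fwd=1
After 6 (back): cur=HOME back=0 fwd=2
After 7 (visit(T)): cur=T back=1 fwd=0
After 8 (visit(N)): cur=N back=2 fwd=0

N 2 0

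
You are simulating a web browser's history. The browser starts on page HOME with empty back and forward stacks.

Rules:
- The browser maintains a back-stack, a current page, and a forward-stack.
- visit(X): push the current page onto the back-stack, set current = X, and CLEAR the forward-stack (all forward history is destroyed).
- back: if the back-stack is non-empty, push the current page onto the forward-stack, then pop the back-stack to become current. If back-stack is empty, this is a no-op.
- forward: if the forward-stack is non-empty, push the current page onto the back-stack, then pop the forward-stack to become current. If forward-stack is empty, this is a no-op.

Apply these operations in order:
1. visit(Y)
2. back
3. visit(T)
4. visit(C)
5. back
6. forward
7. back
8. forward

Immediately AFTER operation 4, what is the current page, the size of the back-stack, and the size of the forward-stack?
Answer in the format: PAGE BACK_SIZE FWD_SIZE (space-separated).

After 1 (visit(Y)): cur=Y back=1 fwd=0
After 2 (back): cur=HOME back=0 fwd=1
After 3 (visit(T)): cur=T back=1 fwd=0
After 4 (visit(C)): cur=C back=2 fwd=0

C 2 0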